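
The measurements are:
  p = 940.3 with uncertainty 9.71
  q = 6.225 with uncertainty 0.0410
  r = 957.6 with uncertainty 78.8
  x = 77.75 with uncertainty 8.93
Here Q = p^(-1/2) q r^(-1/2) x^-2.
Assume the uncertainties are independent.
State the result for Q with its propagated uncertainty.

(1.085 ± 0.253) × 10^-6

Each factor contributes (exponent × relative error)² to (δQ/Q)²:
  (−½·δp/p)² = (-0.5×0.0103)² = 2.67e-05;  (1·δq/q)² = (1×0.00659)² = 4.34e-05;  (−½·δr/r)² = (-0.5×0.0823)² = 0.00169;  (-2·δx/x)² = (-2×0.115)² = 0.0528
δQ/Q = √(0.0545) = 0.234
Q = 1.085e-06, so δQ = 0.234 × 1.085e-06 = 2.53e-07.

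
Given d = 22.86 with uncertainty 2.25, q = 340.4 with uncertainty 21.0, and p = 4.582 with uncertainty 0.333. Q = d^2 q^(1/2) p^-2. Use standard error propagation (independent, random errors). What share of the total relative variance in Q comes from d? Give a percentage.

63.7%

(δQ/Q)² = (2·δd/d)² + (½·δq/q)² + (-2·δp/p)²
  d term: (2×0.0984)² = 0.0388
  q term: (0.5×0.0617)² = 0.000951
  p term: (-2×0.0727)² = 0.0211
Total = 0.0608. Share from d = 0.0388/0.0608 = 0.637.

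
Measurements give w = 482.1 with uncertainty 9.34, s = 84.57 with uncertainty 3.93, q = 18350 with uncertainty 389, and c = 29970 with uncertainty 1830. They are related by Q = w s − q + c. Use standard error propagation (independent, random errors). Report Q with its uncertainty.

52390 ± 2780

Let p = w·s = 40770. δp/p = √((1·δw/w)² + (1·δs/s)²) = √(0.000375 + 0.00216) = 0.0503, so δp = 2050.
Q = p − q + c: δQ = √(δp² + δq² + δc²) = √(4.21e+06 + 1.51e+05 + 3.35e+06) = 2780
Q = 52390.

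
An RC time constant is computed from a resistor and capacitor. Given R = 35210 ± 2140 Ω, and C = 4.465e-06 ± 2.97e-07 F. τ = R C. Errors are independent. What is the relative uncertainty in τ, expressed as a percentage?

9.01%

Relative error in a monomial: (δτ/τ)² = Σ (nᵢ · δxᵢ/xᵢ)².
  (1·δR/R)² = (1×0.0608)² = 0.00369;  (1·δC/C)² = (1×0.0665)² = 0.00442
δτ/τ = √(0.00812) = 0.0901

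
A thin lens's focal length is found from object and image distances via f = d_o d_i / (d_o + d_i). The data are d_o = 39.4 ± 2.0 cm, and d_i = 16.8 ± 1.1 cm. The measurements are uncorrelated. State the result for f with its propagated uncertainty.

∂f/∂d_o = (d_i/(d_o+d_i))² = 0.0894;  ∂f/∂d_i = (d_o/(d_o+d_i))² = 0.491
δf = √((∂f/∂d_o · δd_o)² + (∂f/∂d_i · δd_i)²) = √(0.0319 + 0.292) = 0.569 cm
f = 11.8 cm.

11.8 ± 0.569 cm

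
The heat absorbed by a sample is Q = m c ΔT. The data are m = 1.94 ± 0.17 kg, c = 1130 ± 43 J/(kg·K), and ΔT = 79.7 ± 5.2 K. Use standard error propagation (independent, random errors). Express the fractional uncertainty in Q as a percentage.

For a monomial Q ∝ m, c, ΔT, fractional errors add in quadrature:
  (1·δm/m)² = (1×0.0876)² = 0.00768;  (1·δc/c)² = (1×0.0381)² = 0.00145;  (1·δΔT/ΔT)² = (1×0.0652)² = 0.00426
δQ/Q = √(0.0134) = 0.116

11.6%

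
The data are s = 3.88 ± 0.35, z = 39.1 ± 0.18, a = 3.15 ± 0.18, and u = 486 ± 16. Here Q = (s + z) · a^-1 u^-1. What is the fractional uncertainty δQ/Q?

Let w = s + z = 43.0. δw = √(δs² + δz²) = √(0.122 + 0.0324) = 0.394, so δw/w = 0.00916.
Q is then a monomial in w, a, u:
δQ/Q = √((δw/w)² + (-1·δa/a)² + (-1·δu/u)²) = √(8.39e-05 + 0.00327 + 0.00108) = 0.0666

0.0666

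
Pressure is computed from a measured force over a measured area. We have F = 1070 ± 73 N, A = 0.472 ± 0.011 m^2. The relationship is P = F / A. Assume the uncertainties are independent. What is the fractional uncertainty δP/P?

0.0721

Each factor contributes (exponent × relative error)² to (δP/P)²:
  (1·δF/F)² = (1×0.0682)² = 0.00465;  (-1·δA/A)² = (-1×0.0233)² = 0.000543
δP/P = √(0.00520) = 0.0721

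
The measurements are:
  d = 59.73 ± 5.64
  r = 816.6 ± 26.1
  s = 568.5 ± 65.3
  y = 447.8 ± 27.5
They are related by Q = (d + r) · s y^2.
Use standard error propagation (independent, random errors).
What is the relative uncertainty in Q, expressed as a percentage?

17.1%

Let u = d + r = 876.3. δu = √(δd² + δr²) = √(31.8 + 681) = 26.7, so δu/u = 0.0305.
Q is then a monomial in u, s, y:
δQ/Q = √((δu/u)² + (1·δs/s)² + (2·δy/y)²) = √(0.000928 + 0.0132 + 0.0151) = 0.171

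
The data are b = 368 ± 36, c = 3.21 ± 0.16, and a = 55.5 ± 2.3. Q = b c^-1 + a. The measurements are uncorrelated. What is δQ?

12.8

Let p = b·c^-1 = 115. δp/p = √((1·δb/b)² + (-1·δc/c)²) = √(0.00957 + 0.00248) = 0.110, so δp = 12.6.
Q = p + a: δQ = √(δp² + δa²) = √(158 + 5.29) = 12.8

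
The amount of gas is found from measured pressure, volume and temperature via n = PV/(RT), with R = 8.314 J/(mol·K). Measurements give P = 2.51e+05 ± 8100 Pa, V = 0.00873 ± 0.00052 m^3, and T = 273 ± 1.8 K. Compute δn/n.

Products/powers → add relative errors in quadrature, weighted by exponent:
  (1·δP/P)² = (1×0.0323)² = 0.00104;  (1·δV/V)² = (1×0.0596)² = 0.00355;  (-1·δT/T)² = (-1×0.00659)² = 4.35e-05
δn/n = √(0.00463) = 0.0681

0.0681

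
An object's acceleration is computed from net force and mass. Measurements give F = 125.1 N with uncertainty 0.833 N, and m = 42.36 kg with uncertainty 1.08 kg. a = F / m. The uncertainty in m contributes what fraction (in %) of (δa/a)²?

93.6%

(δa/a)² = (1·δF/F)² + (-1·δm/m)²
  F term: (1×0.00666)² = 4.43e-05
  m term: (-1×0.0255)² = 0.000650
Total = 0.000694. Share from m = 0.000650/0.000694 = 0.936.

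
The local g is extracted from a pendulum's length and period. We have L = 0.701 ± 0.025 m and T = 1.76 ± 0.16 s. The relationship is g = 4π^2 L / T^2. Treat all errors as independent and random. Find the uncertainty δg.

1.66 m/s^2

Relative error in a monomial: (δg/g)² = Σ (nᵢ · δxᵢ/xᵢ)².
  (1·δL/L)² = (1×0.0357)² = 0.00127;  (-2·δT/T)² = (-2×0.0909)² = 0.0331
δg/g = √(0.0343) = 0.185
g = 8.93 m/s^2, so δg = 0.185 × 8.93 = 1.66 m/s^2.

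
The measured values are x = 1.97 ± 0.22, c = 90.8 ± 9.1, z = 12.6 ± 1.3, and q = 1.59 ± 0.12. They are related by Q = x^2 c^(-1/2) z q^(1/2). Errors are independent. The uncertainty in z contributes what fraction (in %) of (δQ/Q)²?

(δQ/Q)² = (2·δx/x)² + (−½·δc/c)² + (1·δz/z)² + (½·δq/q)²
  x term: (2×0.112)² = 0.0499
  c term: (-0.5×0.100)² = 0.00251
  z term: (1×0.103)² = 0.0106
  q term: (0.5×0.0755)² = 0.00142
Total = 0.0645. Share from z = 0.0106/0.0645 = 0.165.

16.5%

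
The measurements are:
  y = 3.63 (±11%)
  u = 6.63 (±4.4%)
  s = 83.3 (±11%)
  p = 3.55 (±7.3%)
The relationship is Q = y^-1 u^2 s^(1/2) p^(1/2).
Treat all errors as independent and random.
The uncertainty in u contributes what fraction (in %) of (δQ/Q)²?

(δQ/Q)² = (-1·δy/y)² + (2·δu/u)² + (½·δs/s)² + (½·δp/p)²
  y term: (-1×0.110)² = 0.0121
  u term: (2×0.0440)² = 0.00774
  s term: (0.5×0.110)² = 0.00302
  p term: (0.5×0.0730)² = 0.00133
Total = 0.0242. Share from u = 0.00774/0.0242 = 0.320.

32.0%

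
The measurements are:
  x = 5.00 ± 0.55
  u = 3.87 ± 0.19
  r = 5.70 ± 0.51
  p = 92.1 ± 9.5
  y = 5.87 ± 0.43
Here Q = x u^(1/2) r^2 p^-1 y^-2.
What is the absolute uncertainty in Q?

Products/powers → add relative errors in quadrature, weighted by exponent:
  (1·δx/x)² = (1×0.110)² = 0.0121;  (½·δu/u)² = (0.5×0.0491)² = 0.000603;  (2·δr/r)² = (2×0.0895)² = 0.0320;  (-1·δp/p)² = (-1×0.103)² = 0.0106;  (-2·δy/y)² = (-2×0.0733)² = 0.0215
δQ/Q = √(0.0768) = 0.277
Q = 0.101, so δQ = 0.277 × 0.101 = 0.0279.

0.0279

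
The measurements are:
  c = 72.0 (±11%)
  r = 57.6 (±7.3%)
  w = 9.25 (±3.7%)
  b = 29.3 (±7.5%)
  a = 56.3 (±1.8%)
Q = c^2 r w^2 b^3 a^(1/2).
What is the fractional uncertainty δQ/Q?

Each factor contributes (exponent × relative error)² to (δQ/Q)²:
  (2·δc/c)² = (2×0.110)² = 0.0484;  (1·δr/r)² = (1×0.0730)² = 0.00533;  (2·δw/w)² = (2×0.0370)² = 0.00548;  (3·δb/b)² = (3×0.0750)² = 0.0506;  (½·δa/a)² = (0.5×0.0180)² = 8.1e-05
δQ/Q = √(0.110) = 0.332

0.332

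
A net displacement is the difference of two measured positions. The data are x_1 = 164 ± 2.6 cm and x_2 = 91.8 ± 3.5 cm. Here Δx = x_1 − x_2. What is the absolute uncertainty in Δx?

Sums and differences: (δΔx)² = Σ (cᵢ δxᵢ)².
  (δx_1)² = 6.76;  (δx_2)² = 12.2
δΔx = √(19.0) = 4.36 cm

4.36 cm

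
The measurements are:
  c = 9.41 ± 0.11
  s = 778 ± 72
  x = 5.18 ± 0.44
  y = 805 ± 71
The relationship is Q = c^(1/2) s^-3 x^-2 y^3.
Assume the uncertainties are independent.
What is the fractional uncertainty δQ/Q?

0.420

Relative error in a monomial: (δQ/Q)² = Σ (nᵢ · δxᵢ/xᵢ)².
  (½·δc/c)² = (0.5×0.0117)² = 3.42e-05;  (-3·δs/s)² = (-3×0.0925)² = 0.0771;  (-2·δx/x)² = (-2×0.0849)² = 0.0289;  (3·δy/y)² = (3×0.0882)² = 0.0700
δQ/Q = √(0.176) = 0.420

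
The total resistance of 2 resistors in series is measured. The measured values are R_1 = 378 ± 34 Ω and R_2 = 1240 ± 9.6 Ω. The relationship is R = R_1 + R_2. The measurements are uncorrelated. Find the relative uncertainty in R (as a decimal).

0.0218

Sums and differences: (δR)² = Σ (cᵢ δxᵢ)².
  (δR_1)² = 1160;  (δR_2)² = 92.2
δR = √(1250) = 35.3 Ω
R = 1620 Ω, so δR/R = 35.3/1620 = 0.0218.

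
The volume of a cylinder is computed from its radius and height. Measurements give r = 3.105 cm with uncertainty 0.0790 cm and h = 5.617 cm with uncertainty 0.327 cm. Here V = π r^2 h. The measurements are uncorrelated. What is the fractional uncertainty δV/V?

0.0773

Since V is a product/quotient, work with relative uncertainties:
  (2·δr/r)² = (2×0.0254)² = 0.00259;  (1·δh/h)² = (1×0.0582)² = 0.00339
δV/V = √(0.00598) = 0.0773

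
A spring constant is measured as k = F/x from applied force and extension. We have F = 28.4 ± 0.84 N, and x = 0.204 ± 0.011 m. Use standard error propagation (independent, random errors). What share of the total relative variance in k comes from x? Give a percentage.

(δk/k)² = (1·δF/F)² + (-1·δx/x)²
  F term: (1×0.0296)² = 0.000875
  x term: (-1×0.0539)² = 0.00291
Total = 0.00378. Share from x = 0.00291/0.00378 = 0.769.

76.9%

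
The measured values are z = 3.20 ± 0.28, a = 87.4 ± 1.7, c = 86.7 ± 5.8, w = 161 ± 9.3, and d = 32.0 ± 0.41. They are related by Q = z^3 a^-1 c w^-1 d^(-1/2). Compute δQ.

Relative error in a monomial: (δQ/Q)² = Σ (nᵢ · δxᵢ/xᵢ)².
  (3·δz/z)² = (3×0.0875)² = 0.0689;  (-1·δa/a)² = (-1×0.0195)² = 0.000378;  (1·δc/c)² = (1×0.0669)² = 0.00448;  (-1·δw/w)² = (-1×0.0578)² = 0.00334;  (−½·δd/d)² = (-0.5×0.0128)² = 4.1e-05
δQ/Q = √(0.0771) = 0.278
Q = 0.0357, so δQ = 0.278 × 0.0357 = 0.00991.

0.00991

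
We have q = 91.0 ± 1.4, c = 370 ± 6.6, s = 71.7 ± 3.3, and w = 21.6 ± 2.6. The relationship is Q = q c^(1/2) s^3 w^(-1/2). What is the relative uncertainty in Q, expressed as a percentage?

Products/powers → add relative errors in quadrature, weighted by exponent:
  (1·δq/q)² = (1×0.0154)² = 0.000237;  (½·δc/c)² = (0.5×0.0178)² = 7.95e-05;  (3·δs/s)² = (3×0.0460)² = 0.0191;  (−½·δw/w)² = (-0.5×0.120)² = 0.00362
δQ/Q = √(0.0230) = 0.152

15.2%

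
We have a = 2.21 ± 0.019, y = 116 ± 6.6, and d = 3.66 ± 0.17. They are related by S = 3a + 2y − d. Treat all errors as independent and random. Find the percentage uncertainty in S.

For a sum/difference, combine absolute errors in quadrature:
  (3·δa)² = 0.00325;  (2·δy)² = 174;  (δd)² = 0.0289
δS = √(174) = 13.2
S = 235, so δS/S = 13.2/235 = 0.0562.

5.62%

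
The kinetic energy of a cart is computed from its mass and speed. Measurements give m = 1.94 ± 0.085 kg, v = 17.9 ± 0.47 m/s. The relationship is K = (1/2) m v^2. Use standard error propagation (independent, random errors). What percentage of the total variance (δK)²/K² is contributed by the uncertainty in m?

41.0%

(δK/K)² = (1·δm/m)² + (2·δv/v)²
  m term: (1×0.0438)² = 0.00192
  v term: (2×0.0263)² = 0.00276
Total = 0.00468. Share from m = 0.00192/0.00468 = 0.410.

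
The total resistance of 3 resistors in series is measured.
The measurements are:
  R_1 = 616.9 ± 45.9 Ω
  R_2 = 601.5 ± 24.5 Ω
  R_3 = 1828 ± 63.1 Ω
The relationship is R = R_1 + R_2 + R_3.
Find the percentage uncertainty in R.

Absolute uncertainties add in quadrature for a linear combination:
  (δR_1)² = 2110;  (δR_2)² = 600;  (δR_3)² = 3980
δR = √(6690) = 81.8 Ω
R = 3046 Ω, so δR/R = 81.8/3046 = 0.0268.

2.68%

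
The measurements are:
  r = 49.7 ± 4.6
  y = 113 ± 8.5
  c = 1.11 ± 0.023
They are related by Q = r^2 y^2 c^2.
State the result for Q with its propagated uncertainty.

Since Q is a product/quotient, work with relative uncertainties:
  (2·δr/r)² = (2×0.0926)² = 0.0343;  (2·δy/y)² = (2×0.0752)² = 0.0226;  (2·δc/c)² = (2×0.0207)² = 0.00172
δQ/Q = √(0.0586) = 0.242
Q = 3.89e+07, so δQ = 0.242 × 3.89e+07 = 9.41e+06.

(3.89 ± 0.941) × 10^7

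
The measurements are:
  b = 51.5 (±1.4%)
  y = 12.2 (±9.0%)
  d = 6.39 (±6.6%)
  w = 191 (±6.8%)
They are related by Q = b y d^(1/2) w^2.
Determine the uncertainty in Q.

9.67e+06

Products/powers → add relative errors in quadrature, weighted by exponent:
  (1·δb/b)² = (1×0.0140)² = 0.000196;  (1·δy/y)² = (1×0.0900)² = 0.00810;  (½·δd/d)² = (0.5×0.0660)² = 0.00109;  (2·δw/w)² = (2×0.0680)² = 0.0185
δQ/Q = √(0.0279) = 0.167
Q = 5.79e+07, so δQ = 0.167 × 5.79e+07 = 9.67e+06.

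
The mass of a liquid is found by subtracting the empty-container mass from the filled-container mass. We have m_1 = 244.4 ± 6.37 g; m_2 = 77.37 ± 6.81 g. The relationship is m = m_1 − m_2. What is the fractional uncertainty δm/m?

0.0558

Each term contributes (cᵢ δxᵢ)² to (δm)²:
  (δm_1)² = 40.6;  (δm_2)² = 46.4
δm = √(87.0) = 9.32 g
m = 167.0 g, so δm/m = 9.32/167.0 = 0.0558.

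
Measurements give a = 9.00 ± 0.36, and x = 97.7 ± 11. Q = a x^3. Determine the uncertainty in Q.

2.85e+06

Since Q is a product/quotient, work with relative uncertainties:
  (1·δa/a)² = (1×0.0400)² = 0.00160;  (3·δx/x)² = (3×0.113)² = 0.114
δQ/Q = √(0.116) = 0.340
Q = 8.39e+06, so δQ = 0.340 × 8.39e+06 = 2.85e+06.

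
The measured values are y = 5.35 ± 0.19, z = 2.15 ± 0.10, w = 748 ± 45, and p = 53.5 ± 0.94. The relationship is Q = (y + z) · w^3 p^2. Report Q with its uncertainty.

(8.98 ± 1.67) × 10^12

Let u = y + z = 7.50. δu = √(δy² + δz²) = √(0.0361 + 0.0100) = 0.215, so δu/u = 0.0286.
Q is then a monomial in u, w, p:
δQ/Q = √((δu/u)² + (3·δw/w)² + (2·δp/p)²) = √(0.000820 + 0.0326 + 0.00123) = 0.186
Q = 8.98e+12, so δQ = 0.186 × 8.98e+12 = 1.67e+12.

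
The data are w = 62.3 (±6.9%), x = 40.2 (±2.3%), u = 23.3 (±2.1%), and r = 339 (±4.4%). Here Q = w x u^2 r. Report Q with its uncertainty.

Q is a product of powers, so relative uncertainties combine in quadrature:
  (1·δw/w)² = (1×0.0690)² = 0.00476;  (1·δx/x)² = (1×0.0230)² = 0.000529;  (2·δu/u)² = (2×0.0210)² = 0.00176;  (1·δr/r)² = (1×0.0440)² = 0.00194
δQ/Q = √(0.00899) = 0.0948
Q = 4.61e+08, so δQ = 0.0948 × 4.61e+08 = 4.37e+07.

(4.61 ± 0.437) × 10^8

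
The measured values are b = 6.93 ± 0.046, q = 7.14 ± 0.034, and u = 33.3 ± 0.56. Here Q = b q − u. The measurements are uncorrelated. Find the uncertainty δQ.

0.691

Let p = b·q = 49.5. δp/p = √((1·δb/b)² + (1·δq/q)²) = √(4.41e-05 + 2.27e-05) = 0.00817, so δp = 0.404.
Q = p − u: δQ = √(δp² + δu²) = √(0.163 + 0.314) = 0.691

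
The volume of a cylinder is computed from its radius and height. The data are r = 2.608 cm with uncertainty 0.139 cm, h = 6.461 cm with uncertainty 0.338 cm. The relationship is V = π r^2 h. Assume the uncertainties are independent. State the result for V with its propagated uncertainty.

138.1 ± 16.4 cm^3

Since V is a product/quotient, work with relative uncertainties:
  (2·δr/r)² = (2×0.0533)² = 0.0114;  (1·δh/h)² = (1×0.0523)² = 0.00274
δV/V = √(0.0141) = 0.119
V = 138.1 cm^3, so δV = 0.119 × 138.1 = 16.4 cm^3.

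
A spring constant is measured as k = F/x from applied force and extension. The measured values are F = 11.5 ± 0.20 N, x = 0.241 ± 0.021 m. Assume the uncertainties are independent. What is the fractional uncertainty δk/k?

For a monomial k ∝ F, x^-1, fractional errors add in quadrature:
  (1·δF/F)² = (1×0.0174)² = 0.000302;  (-1·δx/x)² = (-1×0.0871)² = 0.00759
δk/k = √(0.00790) = 0.0889

0.0889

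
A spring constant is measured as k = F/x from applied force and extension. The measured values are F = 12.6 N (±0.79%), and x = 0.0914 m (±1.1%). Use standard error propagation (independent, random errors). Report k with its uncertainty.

138 ± 1.87 N/m

k is a product of powers, so relative uncertainties combine in quadrature:
  (1·δF/F)² = (1×0.00790)² = 6.24e-05;  (-1·δx/x)² = (-1×0.0110)² = 0.000121
δk/k = √(0.000183) = 0.0135
k = 138 N/m, so δk = 0.0135 × 138 = 1.87 N/m.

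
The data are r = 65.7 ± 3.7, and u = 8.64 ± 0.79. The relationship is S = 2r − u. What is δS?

7.44

For a sum/difference, combine absolute errors in quadrature:
  (2·δr)² = 54.8;  (δu)² = 0.624
δS = √(55.4) = 7.44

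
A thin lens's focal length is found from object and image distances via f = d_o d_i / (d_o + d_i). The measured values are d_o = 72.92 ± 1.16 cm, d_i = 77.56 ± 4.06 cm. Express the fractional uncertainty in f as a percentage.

∂f/∂d_o = (d_i/(d_o+d_i))² = 0.266;  ∂f/∂d_i = (d_o/(d_o+d_i))² = 0.235
δf = √((∂f/∂d_o · δd_o)² + (∂f/∂d_i · δd_i)²) = √(0.0950 + 0.909) = 1.00 cm
f = 37.58 cm, so δf/f = 1.00/37.58 = 0.0267.

2.67%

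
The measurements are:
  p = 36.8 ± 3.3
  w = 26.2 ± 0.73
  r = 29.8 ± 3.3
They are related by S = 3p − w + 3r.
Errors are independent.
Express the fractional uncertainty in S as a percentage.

Absolute uncertainties add in quadrature for a linear combination:
  (3·δp)² = 98.0;  (δw)² = 0.533;  (3·δr)² = 98.0
δS = √(197) = 14.0
S = 174, so δS/S = 14.0/174 = 0.0808.

8.08%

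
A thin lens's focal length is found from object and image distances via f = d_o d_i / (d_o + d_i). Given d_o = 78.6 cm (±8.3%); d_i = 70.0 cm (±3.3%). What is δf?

∂f/∂d_o = (d_i/(d_o+d_i))² = 0.222;  ∂f/∂d_i = (d_o/(d_o+d_i))² = 0.280
δf = √((∂f/∂d_o · δd_o)² + (∂f/∂d_i · δd_i)²) = √(2.10 + 0.418) = 1.59 cm

1.59 cm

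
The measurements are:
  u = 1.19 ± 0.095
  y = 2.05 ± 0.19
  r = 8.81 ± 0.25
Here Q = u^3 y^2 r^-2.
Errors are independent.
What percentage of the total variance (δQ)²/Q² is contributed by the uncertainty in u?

60.4%

(δQ/Q)² = (3·δu/u)² + (2·δy/y)² + (-2·δr/r)²
  u term: (3×0.0798)² = 0.0574
  y term: (2×0.0927)² = 0.0344
  r term: (-2×0.0284)² = 0.00322
Total = 0.0949. Share from u = 0.0574/0.0949 = 0.604.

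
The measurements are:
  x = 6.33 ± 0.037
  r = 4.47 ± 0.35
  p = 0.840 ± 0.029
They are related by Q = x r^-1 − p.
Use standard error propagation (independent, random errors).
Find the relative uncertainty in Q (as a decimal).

Let w = x·r^-1 = 1.42. δw/w = √((1·δx/x)² + (-1·δr/r)²) = √(3.42e-05 + 0.00613) = 0.0785, so δw = 0.111.
Q = w − p: δQ = √(δw² + δp²) = √(0.0124 + 0.000841) = 0.115
Q = 0.576, so δQ/Q = 0.115/0.576 = 0.199.

0.199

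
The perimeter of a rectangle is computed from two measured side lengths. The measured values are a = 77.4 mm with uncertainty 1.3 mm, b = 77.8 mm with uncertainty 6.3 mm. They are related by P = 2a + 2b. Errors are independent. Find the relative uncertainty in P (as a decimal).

For a sum/difference, combine absolute errors in quadrature:
  (2·δa)² = 6.76;  (2·δb)² = 159
δP = √(166) = 12.9 mm
P = 310 mm, so δP/P = 12.9/310 = 0.0414.

0.0414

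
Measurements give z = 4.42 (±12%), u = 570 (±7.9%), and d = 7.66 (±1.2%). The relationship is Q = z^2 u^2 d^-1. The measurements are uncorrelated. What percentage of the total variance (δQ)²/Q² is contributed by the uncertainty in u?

(δQ/Q)² = (2·δz/z)² + (2·δu/u)² + (-1·δd/d)²
  z term: (2×0.120)² = 0.0576
  u term: (2×0.0790)² = 0.0250
  d term: (-1×0.0120)² = 0.000144
Total = 0.0827. Share from u = 0.0250/0.0827 = 0.302.

30.2%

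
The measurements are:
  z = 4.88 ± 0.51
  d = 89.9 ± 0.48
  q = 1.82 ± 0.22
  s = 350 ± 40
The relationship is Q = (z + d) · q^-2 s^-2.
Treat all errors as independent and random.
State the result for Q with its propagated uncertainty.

(2.34 ± 0.777) × 10^-4

Let u = z + d = 94.8. δu = √(δz² + δd²) = √(0.260 + 0.230) = 0.700, so δu/u = 0.00739.
Q is then a monomial in u, q, s:
δQ/Q = √((δu/u)² + (-2·δq/q)² + (-2·δs/s)²) = √(5.46e-05 + 0.0584 + 0.0522) = 0.333
Q = 0.000234, so δQ = 0.333 × 0.000234 = 7.77e-05.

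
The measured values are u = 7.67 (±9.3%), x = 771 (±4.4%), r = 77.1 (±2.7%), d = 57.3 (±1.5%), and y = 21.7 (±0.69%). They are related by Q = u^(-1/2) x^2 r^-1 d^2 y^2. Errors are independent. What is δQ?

Since Q is a product/quotient, work with relative uncertainties:
  (−½·δu/u)² = (-0.5×0.0930)² = 0.00216;  (2·δx/x)² = (2×0.0440)² = 0.00774;  (-1·δr/r)² = (-1×0.0270)² = 0.000729;  (2·δd/d)² = (2×0.0150)² = 0.000900;  (2·δy/y)² = (2×0.00690)² = 0.000190
δQ/Q = √(0.0117) = 0.108
Q = 4.3e+09, so δQ = 0.108 × 4.3e+09 = 4.66e+08.

4.66e+08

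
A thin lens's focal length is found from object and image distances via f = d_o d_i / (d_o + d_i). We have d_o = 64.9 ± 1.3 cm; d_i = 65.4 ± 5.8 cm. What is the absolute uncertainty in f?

1.48 cm

∂f/∂d_o = (d_i/(d_o+d_i))² = 0.252;  ∂f/∂d_i = (d_o/(d_o+d_i))² = 0.248
δf = √((∂f/∂d_o · δd_o)² + (∂f/∂d_i · δd_i)²) = √(0.107 + 2.07) = 1.48 cm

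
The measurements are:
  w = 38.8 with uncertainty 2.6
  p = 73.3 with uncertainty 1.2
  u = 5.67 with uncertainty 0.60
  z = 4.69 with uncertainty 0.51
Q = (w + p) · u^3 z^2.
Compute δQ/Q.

Let h = w + p = 112. δh = √(δw² + δp²) = √(6.76 + 1.44) = 2.86, so δh/h = 0.0255.
Q is then a monomial in h, u, z:
δQ/Q = √((δh/h)² + (3·δu/u)² + (2·δz/z)²) = √(0.000653 + 0.101 + 0.0473) = 0.386

0.386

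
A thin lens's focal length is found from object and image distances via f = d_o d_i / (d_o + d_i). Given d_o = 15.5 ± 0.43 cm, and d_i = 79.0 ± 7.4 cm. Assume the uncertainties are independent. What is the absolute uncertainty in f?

∂f/∂d_o = (d_i/(d_o+d_i))² = 0.699;  ∂f/∂d_i = (d_o/(d_o+d_i))² = 0.0269
δf = √((∂f/∂d_o · δd_o)² + (∂f/∂d_i · δd_i)²) = √(0.0903 + 0.0396) = 0.360 cm

0.360 cm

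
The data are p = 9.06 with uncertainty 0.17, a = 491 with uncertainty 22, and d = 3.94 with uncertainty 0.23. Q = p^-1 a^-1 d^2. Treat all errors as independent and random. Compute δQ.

0.000441

Relative error in a monomial: (δQ/Q)² = Σ (nᵢ · δxᵢ/xᵢ)².
  (-1·δp/p)² = (-1×0.0188)² = 0.000352;  (-1·δa/a)² = (-1×0.0448)² = 0.00201;  (2·δd/d)² = (2×0.0584)² = 0.0136
δQ/Q = √(0.0160) = 0.126
Q = 0.00349, so δQ = 0.126 × 0.00349 = 0.000441.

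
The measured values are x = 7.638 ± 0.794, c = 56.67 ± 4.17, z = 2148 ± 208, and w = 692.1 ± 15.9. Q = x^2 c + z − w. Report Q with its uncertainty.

Let p = x^2·c = 3306. δp/p = √((2·δx/x)² + (1·δc/c)²) = √(0.0432 + 0.00541) = 0.221, so δp = 729.
Q = p + z − w: δQ = √(δp² + δz² + δw²) = √(5.32e+05 + 43300 + 253) = 758
Q = 4762.

4762 ± 758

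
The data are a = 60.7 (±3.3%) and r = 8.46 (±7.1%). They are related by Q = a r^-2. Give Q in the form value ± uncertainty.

Q is a product of powers, so relative uncertainties combine in quadrature:
  (1·δa/a)² = (1×0.0330)² = 0.00109;  (-2·δr/r)² = (-2×0.0710)² = 0.0202
δQ/Q = √(0.0213) = 0.146
Q = 0.848, so δQ = 0.146 × 0.848 = 0.124.

0.848 ± 0.124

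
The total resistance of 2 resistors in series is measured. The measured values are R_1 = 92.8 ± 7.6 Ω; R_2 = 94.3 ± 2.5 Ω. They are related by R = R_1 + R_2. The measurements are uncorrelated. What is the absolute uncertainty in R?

8.00 Ω

Sums and differences: (δR)² = Σ (cᵢ δxᵢ)².
  (δR_1)² = 57.8;  (δR_2)² = 6.25
δR = √(64.0) = 8.00 Ω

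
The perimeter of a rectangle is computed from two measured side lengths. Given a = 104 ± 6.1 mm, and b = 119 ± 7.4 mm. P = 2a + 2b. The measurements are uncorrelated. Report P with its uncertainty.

446 ± 19.2 mm

P is a linear combination, so absolute uncertainties add in quadrature:
  (2·δa)² = 149;  (2·δb)² = 219
δP = √(368) = 19.2 mm
P = 446 mm.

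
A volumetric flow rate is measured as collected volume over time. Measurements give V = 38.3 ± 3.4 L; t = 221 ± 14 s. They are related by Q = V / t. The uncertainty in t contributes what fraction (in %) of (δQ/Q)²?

33.7%

(δQ/Q)² = (1·δV/V)² + (-1·δt/t)²
  V term: (1×0.0888)² = 0.00788
  t term: (-1×0.0633)² = 0.00401
Total = 0.0119. Share from t = 0.00401/0.0119 = 0.337.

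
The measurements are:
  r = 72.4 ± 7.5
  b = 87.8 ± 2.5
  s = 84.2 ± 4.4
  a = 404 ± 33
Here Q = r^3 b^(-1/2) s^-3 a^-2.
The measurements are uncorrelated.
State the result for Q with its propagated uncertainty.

(4.16 ± 1.60) × 10^-7

Products/powers → add relative errors in quadrature, weighted by exponent:
  (3·δr/r)² = (3×0.104)² = 0.0966;  (−½·δb/b)² = (-0.5×0.0285)² = 0.000203;  (-3·δs/s)² = (-3×0.0523)² = 0.0246;  (-2·δa/a)² = (-2×0.0817)² = 0.0267
δQ/Q = √(0.148) = 0.385
Q = 4.16e-07, so δQ = 0.385 × 4.16e-07 = 1.6e-07.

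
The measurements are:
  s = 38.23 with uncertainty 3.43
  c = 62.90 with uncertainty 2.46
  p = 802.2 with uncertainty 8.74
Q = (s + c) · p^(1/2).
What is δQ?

121

Let u = s + c = 101.1. δu = √(δs² + δc²) = √(11.8 + 6.05) = 4.22, so δu/u = 0.0417.
Q is then a monomial in u, p:
δQ/Q = √((δu/u)² + (½·δp/p)²) = √(0.00174 + 2.97e-05) = 0.0421
Q = 2864, so δQ = 0.0421 × 2864 = 121.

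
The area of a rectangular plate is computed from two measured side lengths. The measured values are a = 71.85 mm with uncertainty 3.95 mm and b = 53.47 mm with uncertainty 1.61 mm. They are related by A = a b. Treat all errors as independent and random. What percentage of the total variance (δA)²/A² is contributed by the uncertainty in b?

23.1%

(δA/A)² = (1·δa/a)² + (1·δb/b)²
  a term: (1×0.0550)² = 0.00302
  b term: (1×0.0301)² = 0.000907
Total = 0.00393. Share from b = 0.000907/0.00393 = 0.231.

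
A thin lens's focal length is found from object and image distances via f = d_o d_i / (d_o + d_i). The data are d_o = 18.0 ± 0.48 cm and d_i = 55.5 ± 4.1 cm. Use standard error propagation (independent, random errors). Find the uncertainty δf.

0.368 cm

∂f/∂d_o = (d_i/(d_o+d_i))² = 0.570;  ∂f/∂d_i = (d_o/(d_o+d_i))² = 0.0600
δf = √((∂f/∂d_o · δd_o)² + (∂f/∂d_i · δd_i)²) = √(0.0749 + 0.0605) = 0.368 cm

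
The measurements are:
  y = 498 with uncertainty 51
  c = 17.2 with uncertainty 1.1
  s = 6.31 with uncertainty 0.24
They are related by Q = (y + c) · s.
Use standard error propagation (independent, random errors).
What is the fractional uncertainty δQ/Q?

0.106

Let u = y + c = 515. δu = √(δy² + δc²) = √(2600 + 1.21) = 51.0, so δu/u = 0.0990.
Q is then a monomial in u, s:
δQ/Q = √((δu/u)² + (1·δs/s)²) = √(0.00980 + 0.00145) = 0.106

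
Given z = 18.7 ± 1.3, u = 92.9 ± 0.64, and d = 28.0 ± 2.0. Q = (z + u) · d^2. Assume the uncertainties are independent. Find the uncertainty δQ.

Let w = z + u = 112. δw = √(δz² + δu²) = √(1.69 + 0.410) = 1.45, so δw/w = 0.0130.
Q is then a monomial in w, d:
δQ/Q = √((δw/w)² + (2·δd/d)²) = √(0.000169 + 0.0204) = 0.143
Q = 87500, so δQ = 0.143 × 87500 = 12600.

12600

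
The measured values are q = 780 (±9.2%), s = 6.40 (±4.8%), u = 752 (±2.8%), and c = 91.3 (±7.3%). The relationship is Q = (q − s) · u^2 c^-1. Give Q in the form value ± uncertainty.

(4.79 ± 0.626) × 10^6

Let w = q − s = 774. δw = √(δq² + δs²) = √(5150 + 0.0944) = 71.8, so δw/w = 0.0928.
Q is then a monomial in w, u, c:
δQ/Q = √((δw/w)² + (2·δu/u)² + (-1·δc/c)²) = √(0.00860 + 0.00314 + 0.00533) = 0.131
Q = 4.79e+06, so δQ = 0.131 × 4.79e+06 = 6.26e+05.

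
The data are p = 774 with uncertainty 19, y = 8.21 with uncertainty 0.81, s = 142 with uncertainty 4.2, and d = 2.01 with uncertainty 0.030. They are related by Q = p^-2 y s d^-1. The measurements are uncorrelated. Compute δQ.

0.000111

Q is a product of powers, so relative uncertainties combine in quadrature:
  (-2·δp/p)² = (-2×0.0245)² = 0.00241;  (1·δy/y)² = (1×0.0987)² = 0.00973;  (1·δs/s)² = (1×0.0296)² = 0.000875;  (-1·δd/d)² = (-1×0.0149)² = 0.000223
δQ/Q = √(0.0132) = 0.115
Q = 0.000968, so δQ = 0.115 × 0.000968 = 0.000111.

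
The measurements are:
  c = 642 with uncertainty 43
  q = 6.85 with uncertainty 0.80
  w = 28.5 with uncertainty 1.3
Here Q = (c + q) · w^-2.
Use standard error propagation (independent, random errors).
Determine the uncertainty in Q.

Let u = c + q = 649. δu = √(δc² + δq²) = √(1850 + 0.640) = 43.0, so δu/u = 0.0663.
Q is then a monomial in u, w:
δQ/Q = √((δu/u)² + (-2·δw/w)²) = √(0.00439 + 0.00832) = 0.113
Q = 0.799, so δQ = 0.113 × 0.799 = 0.0901.

0.0901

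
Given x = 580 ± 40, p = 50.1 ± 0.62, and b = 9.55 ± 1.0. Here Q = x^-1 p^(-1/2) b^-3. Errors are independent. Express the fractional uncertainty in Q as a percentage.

32.2%

Each factor contributes (exponent × relative error)² to (δQ/Q)²:
  (-1·δx/x)² = (-1×0.0690)² = 0.00476;  (−½·δp/p)² = (-0.5×0.0124)² = 3.83e-05;  (-3·δb/b)² = (-3×0.105)² = 0.0987
δQ/Q = √(0.103) = 0.322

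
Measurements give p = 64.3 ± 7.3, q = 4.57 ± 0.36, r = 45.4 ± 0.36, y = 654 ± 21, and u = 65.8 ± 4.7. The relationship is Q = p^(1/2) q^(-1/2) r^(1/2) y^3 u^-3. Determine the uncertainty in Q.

6080

For a monomial Q ∝ p^(1/2), q^(-1/2), r^(1/2), y^3, u^-3, fractional errors add in quadrature:
  (½·δp/p)² = (0.5×0.114)² = 0.00322;  (−½·δq/q)² = (-0.5×0.0788)² = 0.00155;  (½·δr/r)² = (0.5×0.00793)² = 1.57e-05;  (3·δy/y)² = (3×0.0321)² = 0.00928;  (-3·δu/u)² = (-3×0.0714)² = 0.0459
δQ/Q = √(0.0600) = 0.245
Q = 24800, so δQ = 0.245 × 24800 = 6080.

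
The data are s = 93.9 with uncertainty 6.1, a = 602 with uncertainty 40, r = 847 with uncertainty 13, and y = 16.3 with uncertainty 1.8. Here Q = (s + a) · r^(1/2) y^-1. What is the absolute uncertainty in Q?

155

Let u = s + a = 696. δu = √(δs² + δa²) = √(37.2 + 1600) = 40.5, so δu/u = 0.0581.
Q is then a monomial in u, r, y:
δQ/Q = √((δu/u)² + (½·δr/r)² + (-1·δy/y)²) = √(0.00338 + 5.89e-05 + 0.0122) = 0.125
Q = 1240, so δQ = 0.125 × 1240 = 155.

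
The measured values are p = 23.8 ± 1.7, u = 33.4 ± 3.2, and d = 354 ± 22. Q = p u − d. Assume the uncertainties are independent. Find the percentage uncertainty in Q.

Let w = p·u = 795. δw/w = √((1·δp/p)² + (1·δu/u)²) = √(0.00510 + 0.00918) = 0.120, so δw = 95.0.
Q = w − d: δQ = √(δw² + δd²) = √(9020 + 484) = 97.5
Q = 441, so δQ/Q = 97.5/441 = 0.221.

22.1%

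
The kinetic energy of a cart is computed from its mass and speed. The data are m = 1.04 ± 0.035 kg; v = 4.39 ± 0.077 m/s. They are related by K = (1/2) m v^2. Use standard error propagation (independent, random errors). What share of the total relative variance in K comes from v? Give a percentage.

52.1%

(δK/K)² = (1·δm/m)² + (2·δv/v)²
  m term: (1×0.0337)² = 0.00113
  v term: (2×0.0175)² = 0.00123
Total = 0.00236. Share from v = 0.00123/0.00236 = 0.521.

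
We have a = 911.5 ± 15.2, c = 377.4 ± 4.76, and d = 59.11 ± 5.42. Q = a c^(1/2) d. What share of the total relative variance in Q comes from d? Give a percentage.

(δQ/Q)² = (1·δa/a)² + (½·δc/c)² + (1·δd/d)²
  a term: (1×0.0167)² = 0.000278
  c term: (0.5×0.0126)² = 3.98e-05
  d term: (1×0.0917)² = 0.00841
Total = 0.00873. Share from d = 0.00841/0.00873 = 0.964.

96.4%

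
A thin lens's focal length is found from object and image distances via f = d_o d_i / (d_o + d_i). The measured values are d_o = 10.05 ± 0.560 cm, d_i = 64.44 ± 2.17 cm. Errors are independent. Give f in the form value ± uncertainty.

∂f/∂d_o = (d_i/(d_o+d_i))² = 0.748;  ∂f/∂d_i = (d_o/(d_o+d_i))² = 0.0182
δf = √((∂f/∂d_o · δd_o)² + (∂f/∂d_i · δd_i)²) = √(0.176 + 0.00156) = 0.421 cm
f = 8.694 cm.

8.694 ± 0.421 cm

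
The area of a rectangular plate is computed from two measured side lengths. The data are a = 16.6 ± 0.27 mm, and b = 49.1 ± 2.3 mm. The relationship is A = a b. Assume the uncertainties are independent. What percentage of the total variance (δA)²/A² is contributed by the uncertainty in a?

(δA/A)² = (1·δa/a)² + (1·δb/b)²
  a term: (1×0.0163)² = 0.000265
  b term: (1×0.0468)² = 0.00219
Total = 0.00246. Share from a = 0.000265/0.00246 = 0.108.

10.8%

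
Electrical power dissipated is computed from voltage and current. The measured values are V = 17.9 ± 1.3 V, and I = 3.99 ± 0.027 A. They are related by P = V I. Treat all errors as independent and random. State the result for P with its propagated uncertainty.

Each factor contributes (exponent × relative error)² to (δP/P)²:
  (1·δV/V)² = (1×0.0726)² = 0.00527;  (1·δI/I)² = (1×0.00677)² = 4.58e-05
δP/P = √(0.00532) = 0.0729
P = 71.4 W, so δP = 0.0729 × 71.4 = 5.21 W.

71.4 ± 5.21 W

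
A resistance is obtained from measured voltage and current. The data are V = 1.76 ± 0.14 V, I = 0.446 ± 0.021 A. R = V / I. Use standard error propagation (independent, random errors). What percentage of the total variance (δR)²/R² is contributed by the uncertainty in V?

74.1%

(δR/R)² = (1·δV/V)² + (-1·δI/I)²
  V term: (1×0.0795)² = 0.00633
  I term: (-1×0.0471)² = 0.00222
Total = 0.00854. Share from V = 0.00633/0.00854 = 0.741.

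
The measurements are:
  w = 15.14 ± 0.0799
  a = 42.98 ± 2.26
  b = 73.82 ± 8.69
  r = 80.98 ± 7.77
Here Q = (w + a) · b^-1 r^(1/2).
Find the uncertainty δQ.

Let u = w + a = 58.12. δu = √(δw² + δa²) = √(0.00638 + 5.11) = 2.26, so δu/u = 0.0389.
Q is then a monomial in u, b, r:
δQ/Q = √((δu/u)² + (-1·δb/b)² + (½·δr/r)²) = √(0.00151 + 0.0139 + 0.00230) = 0.133
Q = 7.085, so δQ = 0.133 × 7.085 = 0.942.

0.942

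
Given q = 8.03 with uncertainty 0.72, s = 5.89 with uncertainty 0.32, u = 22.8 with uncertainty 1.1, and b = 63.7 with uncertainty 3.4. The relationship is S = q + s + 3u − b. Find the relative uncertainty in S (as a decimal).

0.258

Absolute uncertainties add in quadrature for a linear combination:
  (δq)² = 0.518;  (δs)² = 0.102;  (3·δu)² = 10.9;  (δb)² = 11.6
δS = √(23.1) = 4.80
S = 18.6, so δS/S = 4.80/18.6 = 0.258.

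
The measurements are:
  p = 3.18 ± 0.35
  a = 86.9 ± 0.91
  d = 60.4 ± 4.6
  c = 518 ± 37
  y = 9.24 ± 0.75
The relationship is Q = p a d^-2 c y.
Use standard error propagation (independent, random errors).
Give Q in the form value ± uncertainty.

363 ± 78.7

Each factor contributes (exponent × relative error)² to (δQ/Q)²:
  (1·δp/p)² = (1×0.110)² = 0.0121;  (1·δa/a)² = (1×0.0105)² = 0.000110;  (-2·δd/d)² = (-2×0.0762)² = 0.0232;  (1·δc/c)² = (1×0.0714)² = 0.00510;  (1·δy/y)² = (1×0.0812)² = 0.00659
δQ/Q = √(0.0471) = 0.217
Q = 363, so δQ = 0.217 × 363 = 78.7.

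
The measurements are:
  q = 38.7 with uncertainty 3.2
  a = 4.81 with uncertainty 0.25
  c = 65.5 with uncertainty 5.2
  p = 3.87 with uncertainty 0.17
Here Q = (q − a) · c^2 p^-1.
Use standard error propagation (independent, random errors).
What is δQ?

7140

Let u = q − a = 33.9. δu = √(δq² + δa²) = √(10.2 + 0.0625) = 3.21, so δu/u = 0.0947.
Q is then a monomial in u, c, p:
δQ/Q = √((δu/u)² + (2·δc/c)² + (-1·δp/p)²) = √(0.00897 + 0.0252 + 0.00193) = 0.190
Q = 37600, so δQ = 0.190 × 37600 = 7140.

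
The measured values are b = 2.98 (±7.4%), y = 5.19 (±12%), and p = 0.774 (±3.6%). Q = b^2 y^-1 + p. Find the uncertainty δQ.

Let w = b^2·y^-1 = 1.71. δw/w = √((2·δb/b)² + (-1·δy/y)²) = √(0.0219 + 0.0144) = 0.191, so δw = 0.326.
Q = w + p: δQ = √(δw² + δp²) = √(0.106 + 0.000776) = 0.327

0.327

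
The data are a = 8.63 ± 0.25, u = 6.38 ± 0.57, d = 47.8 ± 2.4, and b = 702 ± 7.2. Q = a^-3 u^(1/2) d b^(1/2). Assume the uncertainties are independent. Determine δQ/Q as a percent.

11.0%

For a monomial Q ∝ a^-3, u^(1/2), d, b^(1/2), fractional errors add in quadrature:
  (-3·δa/a)² = (-3×0.0290)² = 0.00755;  (½·δu/u)² = (0.5×0.0893)² = 0.00200;  (1·δd/d)² = (1×0.0502)² = 0.00252;  (½·δb/b)² = (0.5×0.0103)² = 2.63e-05
δQ/Q = √(0.0121) = 0.110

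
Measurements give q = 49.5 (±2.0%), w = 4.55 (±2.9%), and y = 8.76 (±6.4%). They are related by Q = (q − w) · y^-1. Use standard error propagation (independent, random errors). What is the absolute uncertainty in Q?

0.348

Let u = q − w = 45.0. δu = √(δq² + δw²) = √(0.980 + 0.0174) = 0.999, so δu/u = 0.0222.
Q is then a monomial in u, y:
δQ/Q = √((δu/u)² + (-1·δy/y)²) = √(0.000494 + 0.00410) = 0.0677
Q = 5.13, so δQ = 0.0677 × 5.13 = 0.348.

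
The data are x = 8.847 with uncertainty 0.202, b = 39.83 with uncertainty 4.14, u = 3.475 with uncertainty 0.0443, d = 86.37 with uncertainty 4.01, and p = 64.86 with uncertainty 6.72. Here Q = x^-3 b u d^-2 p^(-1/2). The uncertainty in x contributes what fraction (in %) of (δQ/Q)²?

(δQ/Q)² = (-3·δx/x)² + (1·δb/b)² + (1·δu/u)² + (-2·δd/d)² + (−½·δp/p)²
  x term: (-3×0.0228)² = 0.00469
  b term: (1×0.104)² = 0.0108
  u term: (1×0.0127)² = 0.000163
  d term: (-2×0.0464)² = 0.00862
  p term: (-0.5×0.104)² = 0.00268
Total = 0.0270. Share from x = 0.00469/0.0270 = 0.174.

17.4%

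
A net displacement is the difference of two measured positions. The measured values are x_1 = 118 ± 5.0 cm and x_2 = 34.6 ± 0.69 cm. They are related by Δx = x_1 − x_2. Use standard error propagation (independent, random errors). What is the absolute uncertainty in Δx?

Absolute uncertainties add in quadrature for a linear combination:
  (δx_1)² = 25.0;  (δx_2)² = 0.476
δΔx = √(25.5) = 5.05 cm

5.05 cm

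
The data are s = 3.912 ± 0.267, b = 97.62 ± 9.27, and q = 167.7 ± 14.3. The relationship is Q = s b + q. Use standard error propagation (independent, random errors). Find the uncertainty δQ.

Let p = s·b = 381.9. δp/p = √((1·δs/s)² + (1·δb/b)²) = √(0.00466 + 0.00902) = 0.117, so δp = 44.7.
Q = p + q: δQ = √(δp² + δq²) = √(1990 + 204) = 46.9

46.9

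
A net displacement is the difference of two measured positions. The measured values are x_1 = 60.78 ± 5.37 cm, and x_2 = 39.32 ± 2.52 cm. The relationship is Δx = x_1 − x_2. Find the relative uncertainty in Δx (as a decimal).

Absolute uncertainties add in quadrature for a linear combination:
  (δx_1)² = 28.8;  (δx_2)² = 6.35
δΔx = √(35.2) = 5.93 cm
Δx = 21.46 cm, so δΔx/Δx = 5.93/21.46 = 0.276.

0.276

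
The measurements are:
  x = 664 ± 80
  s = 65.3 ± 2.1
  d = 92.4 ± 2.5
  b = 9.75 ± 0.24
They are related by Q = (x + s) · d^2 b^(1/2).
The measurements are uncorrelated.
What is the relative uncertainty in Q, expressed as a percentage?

Let u = x + s = 729. δu = √(δx² + δs²) = √(6400 + 4.41) = 80.0, so δu/u = 0.110.
Q is then a monomial in u, d, b:
δQ/Q = √((δu/u)² + (2·δd/d)² + (½·δb/b)²) = √(0.0120 + 0.00293 + 0.000151) = 0.123

12.3%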